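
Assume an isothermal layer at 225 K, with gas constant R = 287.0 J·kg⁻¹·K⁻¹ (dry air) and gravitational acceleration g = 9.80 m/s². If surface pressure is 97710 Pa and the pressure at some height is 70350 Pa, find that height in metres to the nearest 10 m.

z ≈ 2160 m

Scale height: H = RT/g = 287.0 × 225 / 9.80 = 6589.3 m.
Invert the barometric formula: z = H ln(P₀/P).
P₀/P = 97710/70350 = 1.3889; ln(1.3889) = 0.32851.
z = 6589.3 × 0.32851 = 2164.7 m.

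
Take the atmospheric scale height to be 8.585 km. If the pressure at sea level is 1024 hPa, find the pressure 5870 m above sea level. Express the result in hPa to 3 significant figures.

P ≈ 517 hPa

Barometric formula: P = P₀ exp(−z/H).
z/H = 5870.0/8585.0 = 0.68375; exp(−0.68375) = 0.50472.
P = 1024 × 0.50472 = 516.83 hPa.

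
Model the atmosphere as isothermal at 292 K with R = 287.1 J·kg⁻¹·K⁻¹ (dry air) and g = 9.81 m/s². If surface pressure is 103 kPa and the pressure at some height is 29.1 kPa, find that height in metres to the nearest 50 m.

z ≈ 10800 m

Scale height: H = RT/g = 287.1 × 292 / 9.81 = 8545.7 m.
Invert the barometric formula: z = H ln(P₀/P).
P₀/P = 103/29.1 = 3.5395; ln(3.5395) = 1.2640.
z = 8545.7 × 1.2640 = 10802 m.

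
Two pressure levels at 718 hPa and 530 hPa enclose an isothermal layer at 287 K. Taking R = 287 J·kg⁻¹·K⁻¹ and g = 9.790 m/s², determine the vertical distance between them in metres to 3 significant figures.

Δz ≈ 2550 m

Hypsometric equation: Δz = (R T̄/g) ln(P₁/P₂).
R T̄/g = 287 × 287 / 9.790 = 8413.6 m.
ln(718/530) = ln(1.3547) = 0.30358.
Δz = 8413.6 × 0.30358 = 2554.2 m.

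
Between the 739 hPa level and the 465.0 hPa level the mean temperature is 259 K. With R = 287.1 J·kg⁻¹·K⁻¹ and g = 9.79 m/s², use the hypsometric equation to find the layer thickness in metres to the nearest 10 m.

Hypsometric equation: Δz = (R T̄/g) ln(P₁/P₂).
R T̄/g = 287.1 × 259 / 9.79 = 7595.4 m.
ln(739/465.0) = ln(1.5892) = 0.46323.
Δz = 7595.4 × 0.46323 = 3518.4 m.

Δz ≈ 3520 m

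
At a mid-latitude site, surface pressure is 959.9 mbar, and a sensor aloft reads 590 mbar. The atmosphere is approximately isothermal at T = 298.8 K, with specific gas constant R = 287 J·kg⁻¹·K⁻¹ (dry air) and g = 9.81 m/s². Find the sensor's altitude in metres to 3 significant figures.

z ≈ 4250 m

Scale height: H = RT/g = 287 × 298.8 / 9.81 = 8741.7 m.
Invert the barometric formula: z = H ln(P₀/P).
P₀/P = 959.9/590 = 1.6269; ln(1.6269) = 0.48668.
z = 8741.7 × 0.48668 = 4254.4 m.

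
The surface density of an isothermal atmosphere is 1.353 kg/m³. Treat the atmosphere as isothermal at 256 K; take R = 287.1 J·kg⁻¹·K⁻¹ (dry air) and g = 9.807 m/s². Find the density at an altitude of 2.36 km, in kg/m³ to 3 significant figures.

ρ ≈ 0.988 kg/m³

Scale height: H = RT/g = 287.1 × 256 / 9.807 = 7494.4 m.
In an isothermal atmosphere, density decays like pressure: ρ = ρ₀ exp(−z/H).
z/H = 2360.0/7494.4 = 0.31490; exp(−0.31490) = 0.72986.
ρ = 1.353 × 0.72986 = 0.98750 kg/m³.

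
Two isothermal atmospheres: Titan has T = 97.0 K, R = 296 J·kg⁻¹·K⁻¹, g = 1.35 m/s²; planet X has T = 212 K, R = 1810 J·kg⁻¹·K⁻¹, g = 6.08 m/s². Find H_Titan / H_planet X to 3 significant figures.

H_Titan/H_planet X ≈ 0.337

H = RT/g for each body.
H_Titan = 296 × 97.0 / 1.35 = 21268 m.
H_planet X = 1810 × 212 / 6.08 = 63112 m.
H_Titan/H_planet X = 21268/63112 = 0.33699.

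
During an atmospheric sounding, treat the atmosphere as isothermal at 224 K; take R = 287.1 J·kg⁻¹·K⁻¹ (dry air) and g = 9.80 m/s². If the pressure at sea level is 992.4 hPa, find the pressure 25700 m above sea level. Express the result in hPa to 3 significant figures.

P ≈ 19.8 hPa

Scale height: H = RT/g = 287.1 × 224 / 9.80 = 6562.3 m.
Barometric formula: P = P₀ exp(−z/H).
z/H = 25700/6562.3 = 3.9163; exp(−3.9163) = 0.019915.
P = 992.4 × 0.019915 = 19.764 hPa.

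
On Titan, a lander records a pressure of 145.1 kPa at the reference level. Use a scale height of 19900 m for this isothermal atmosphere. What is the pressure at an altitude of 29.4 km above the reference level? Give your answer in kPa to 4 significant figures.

Barometric formula: P = P₀ exp(−z/H).
z/H = 29400/19900 = 1.4774; exp(−1.4774) = 0.22823.
P = 145.1 × 0.22823 = 33.116 kPa.

P ≈ 33.12 kPa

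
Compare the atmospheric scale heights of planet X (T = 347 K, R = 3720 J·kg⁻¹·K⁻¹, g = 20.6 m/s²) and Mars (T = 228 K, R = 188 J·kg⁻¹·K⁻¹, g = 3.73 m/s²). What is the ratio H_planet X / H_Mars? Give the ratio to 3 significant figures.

H = RT/g for each body.
H_planet X = 3720 × 347 / 20.6 = 62662 m.
H_Mars = 188 × 228 / 3.73 = 11492 m.
H_planet X/H_Mars = 62662/11492 = 5.4527.

H_planet X/H_Mars ≈ 5.45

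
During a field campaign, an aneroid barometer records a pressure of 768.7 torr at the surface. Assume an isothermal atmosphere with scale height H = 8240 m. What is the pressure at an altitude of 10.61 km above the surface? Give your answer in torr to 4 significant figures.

Barometric formula: P = P₀ exp(−z/H).
z/H = 10610/8240.0 = 1.2876; exp(−1.2876) = 0.27593.
P = 768.7 × 0.27593 = 212.11 torr.

P ≈ 212.1 torr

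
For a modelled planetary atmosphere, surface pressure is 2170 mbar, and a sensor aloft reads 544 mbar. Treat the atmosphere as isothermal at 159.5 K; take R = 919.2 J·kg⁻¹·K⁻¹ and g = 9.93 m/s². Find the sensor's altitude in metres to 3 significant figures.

Scale height: H = RT/g = 919.2 × 159.5 / 9.93 = 14765 m.
Invert the barometric formula: z = H ln(P₀/P).
P₀/P = 2170/544 = 3.9890; ln(3.9890) = 1.3835.
z = 14765 × 1.3835 = 20427 m.

z ≈ 20400 m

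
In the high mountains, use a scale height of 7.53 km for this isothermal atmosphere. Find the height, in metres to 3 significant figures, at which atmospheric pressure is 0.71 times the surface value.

z ≈ 2580 m

Set P/P₀ = exp(−z/H) = 0.71, so z = −H ln(0.71).
−ln(0.71) = 0.34249; z = 7530.0 × 0.34249 = 2578.9 m.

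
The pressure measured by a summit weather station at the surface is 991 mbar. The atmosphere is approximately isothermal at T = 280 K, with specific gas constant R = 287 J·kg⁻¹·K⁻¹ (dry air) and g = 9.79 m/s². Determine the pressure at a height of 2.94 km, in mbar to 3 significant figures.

P ≈ 693 mbar

Scale height: H = RT/g = 287 × 280 / 9.79 = 8208.4 m.
Barometric formula: P = P₀ exp(−z/H).
z/H = 2940.0/8208.4 = 0.35817; exp(−0.35817) = 0.69895.
P = 991 × 0.69895 = 692.66 mbar.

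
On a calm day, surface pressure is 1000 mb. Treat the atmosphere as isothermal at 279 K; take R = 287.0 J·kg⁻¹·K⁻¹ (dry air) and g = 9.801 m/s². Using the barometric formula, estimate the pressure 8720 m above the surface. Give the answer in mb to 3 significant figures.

Scale height: H = RT/g = 287.0 × 279 / 9.801 = 8169.9 m.
Barometric formula: P = P₀ exp(−z/H).
z/H = 8720.0/8169.9 = 1.0673; exp(−1.0673) = 0.34394.
P = 1000 × 0.34394 = 343.94 mb.

P ≈ 344 mb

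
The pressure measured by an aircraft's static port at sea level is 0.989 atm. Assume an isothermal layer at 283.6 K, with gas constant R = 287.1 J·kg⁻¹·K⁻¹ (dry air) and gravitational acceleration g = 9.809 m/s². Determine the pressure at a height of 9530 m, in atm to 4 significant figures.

P ≈ 0.3138 atm

Scale height: H = RT/g = 287.1 × 283.6 / 9.809 = 8300.7 m.
Barometric formula: P = P₀ exp(−z/H).
z/H = 9530.0/8300.7 = 1.1481; exp(−1.1481) = 0.31724.
P = 0.989 × 0.31724 = 0.31375 atm.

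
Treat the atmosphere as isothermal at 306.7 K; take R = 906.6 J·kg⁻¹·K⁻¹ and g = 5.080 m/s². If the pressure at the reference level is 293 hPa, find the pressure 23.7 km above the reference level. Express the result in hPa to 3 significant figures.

P ≈ 190 hPa

Scale height: H = RT/g = 906.6 × 306.7 / 5.080 = 54735 m.
Barometric formula: P = P₀ exp(−z/H).
z/H = 23700/54735 = 0.43300; exp(−0.43300) = 0.64856.
P = 293 × 0.64856 = 190.03 hPa.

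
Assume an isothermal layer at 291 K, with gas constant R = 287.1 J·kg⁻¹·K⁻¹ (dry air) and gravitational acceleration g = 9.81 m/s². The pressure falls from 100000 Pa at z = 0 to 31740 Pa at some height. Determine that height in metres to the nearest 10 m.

Scale height: H = RT/g = 287.1 × 291 / 9.81 = 8516.4 m.
Invert the barometric formula: z = H ln(P₀/P).
P₀/P = 100000/31740 = 3.1506; ln(3.1506) = 1.1476.
z = 8516.4 × 1.1476 = 9773.4 m.

z ≈ 9770 m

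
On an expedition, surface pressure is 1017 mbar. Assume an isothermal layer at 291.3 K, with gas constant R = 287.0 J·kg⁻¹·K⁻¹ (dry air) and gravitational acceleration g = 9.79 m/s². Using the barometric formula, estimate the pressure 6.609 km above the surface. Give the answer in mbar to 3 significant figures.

Scale height: H = RT/g = 287.0 × 291.3 / 9.79 = 8539.6 m.
Barometric formula: P = P₀ exp(−z/H).
z/H = 6609.0/8539.6 = 0.77392; exp(−0.77392) = 0.46120.
P = 1017 × 0.46120 = 469.04 mbar.

P ≈ 469 mbar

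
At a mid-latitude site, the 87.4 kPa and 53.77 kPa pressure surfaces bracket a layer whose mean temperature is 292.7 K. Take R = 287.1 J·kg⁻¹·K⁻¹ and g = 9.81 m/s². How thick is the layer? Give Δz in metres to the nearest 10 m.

Δz ≈ 4160 m

Hypsometric equation: Δz = (R T̄/g) ln(P₁/P₂).
R T̄/g = 287.1 × 292.7 / 9.81 = 8566.2 m.
ln(87.4/53.77) = ln(1.6254) = 0.48575.
Δz = 8566.2 × 0.48575 = 4161.0 m.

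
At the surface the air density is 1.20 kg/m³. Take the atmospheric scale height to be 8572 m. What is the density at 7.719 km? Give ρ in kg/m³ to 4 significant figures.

In an isothermal atmosphere, density decays like pressure: ρ = ρ₀ exp(−z/H).
z/H = 7719.0/8572.0 = 0.90049; exp(−0.90049) = 0.40637.
ρ = 1.20 × 0.40637 = 0.48764 kg/m³.

ρ ≈ 0.4876 kg/m³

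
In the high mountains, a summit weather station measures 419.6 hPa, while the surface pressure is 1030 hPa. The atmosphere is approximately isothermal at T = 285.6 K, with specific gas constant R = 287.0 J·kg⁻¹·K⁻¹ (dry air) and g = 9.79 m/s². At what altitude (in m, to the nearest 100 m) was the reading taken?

Scale height: H = RT/g = 287.0 × 285.6 / 9.79 = 8372.5 m.
Invert the barometric formula: z = H ln(P₀/P).
P₀/P = 1030/419.6 = 2.4547; ln(2.4547) = 0.89800.
z = 8372.5 × 0.89800 = 7518.5 m.

z ≈ 7500 m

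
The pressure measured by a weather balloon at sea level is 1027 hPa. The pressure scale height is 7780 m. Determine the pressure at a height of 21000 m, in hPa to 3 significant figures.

P ≈ 69.1 hPa

Barometric formula: P = P₀ exp(−z/H).
z/H = 21000/7780.0 = 2.6992; exp(−2.6992) = 0.067259.
P = 1027 × 0.067259 = 69.075 hPa.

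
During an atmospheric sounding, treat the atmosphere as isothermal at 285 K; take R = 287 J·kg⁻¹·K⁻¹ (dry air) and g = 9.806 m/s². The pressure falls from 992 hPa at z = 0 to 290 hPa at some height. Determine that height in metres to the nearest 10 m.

z ≈ 10260 m

Scale height: H = RT/g = 287 × 285 / 9.806 = 8341.3 m.
Invert the barometric formula: z = H ln(P₀/P).
P₀/P = 992/290 = 3.4207; ln(3.4207) = 1.2298.
z = 8341.3 × 1.2298 = 10258 m.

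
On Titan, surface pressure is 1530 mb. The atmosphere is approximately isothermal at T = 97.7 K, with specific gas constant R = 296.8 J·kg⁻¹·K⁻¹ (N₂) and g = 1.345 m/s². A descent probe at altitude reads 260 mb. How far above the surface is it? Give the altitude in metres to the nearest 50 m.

Scale height: H = RT/g = 296.8 × 97.7 / 1.345 = 21559 m.
Invert the barometric formula: z = H ln(P₀/P).
P₀/P = 1530/260 = 5.8846; ln(5.8846) = 1.7723.
z = 21559 × 1.7723 = 38209 m.

z ≈ 38200 m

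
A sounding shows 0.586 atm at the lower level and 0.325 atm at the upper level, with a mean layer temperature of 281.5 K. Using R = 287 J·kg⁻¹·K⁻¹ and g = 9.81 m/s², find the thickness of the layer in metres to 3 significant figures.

Hypsometric equation: Δz = (R T̄/g) ln(P₁/P₂).
R T̄/g = 287 × 281.5 / 9.81 = 8235.5 m.
ln(0.586/0.325) = ln(1.8031) = 0.58951.
Δz = 8235.5 × 0.58951 = 4854.9 m.

Δz ≈ 4850 m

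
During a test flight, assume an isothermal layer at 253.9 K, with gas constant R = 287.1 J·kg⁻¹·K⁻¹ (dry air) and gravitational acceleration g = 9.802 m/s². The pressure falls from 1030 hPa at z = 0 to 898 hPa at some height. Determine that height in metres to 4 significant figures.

z ≈ 1020 m

Scale height: H = RT/g = 287.1 × 253.9 / 9.802 = 7436.7 m.
Invert the barometric formula: z = H ln(P₀/P).
P₀/P = 1030/898 = 1.1470; ln(1.1470) = 0.13715.
z = 7436.7 × 0.13715 = 1019.9 m.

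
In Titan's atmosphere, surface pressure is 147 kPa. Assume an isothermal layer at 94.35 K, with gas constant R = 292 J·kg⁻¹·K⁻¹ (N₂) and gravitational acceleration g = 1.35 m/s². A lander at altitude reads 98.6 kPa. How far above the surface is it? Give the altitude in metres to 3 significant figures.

z ≈ 8150 m

Scale height: H = RT/g = 292 × 94.35 / 1.35 = 20408 m.
Invert the barometric formula: z = H ln(P₀/P).
P₀/P = 147/98.6 = 1.4909; ln(1.4909) = 0.39938.
z = 20408 × 0.39938 = 8150.5 m.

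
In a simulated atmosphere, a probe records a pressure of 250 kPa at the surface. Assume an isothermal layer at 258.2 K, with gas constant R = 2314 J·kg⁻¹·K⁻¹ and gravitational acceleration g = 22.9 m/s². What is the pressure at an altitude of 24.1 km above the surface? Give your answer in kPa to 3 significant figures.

P ≈ 99.3 kPa

Scale height: H = RT/g = 2314 × 258.2 / 22.9 = 26091 m.
Barometric formula: P = P₀ exp(−z/H).
z/H = 24100/26091 = 0.92369; exp(−0.92369) = 0.39705.
P = 250 × 0.39705 = 99.263 kPa.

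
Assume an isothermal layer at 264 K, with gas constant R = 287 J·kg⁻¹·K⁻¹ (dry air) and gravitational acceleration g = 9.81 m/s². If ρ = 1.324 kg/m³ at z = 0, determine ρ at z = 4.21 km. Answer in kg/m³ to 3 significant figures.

ρ ≈ 0.768 kg/m³

Scale height: H = RT/g = 287 × 264 / 9.81 = 7723.5 m.
In an isothermal atmosphere, density decays like pressure: ρ = ρ₀ exp(−z/H).
z/H = 4210.0/7723.5 = 0.54509; exp(−0.54509) = 0.57979.
ρ = 1.324 × 0.57979 = 0.76764 kg/m³.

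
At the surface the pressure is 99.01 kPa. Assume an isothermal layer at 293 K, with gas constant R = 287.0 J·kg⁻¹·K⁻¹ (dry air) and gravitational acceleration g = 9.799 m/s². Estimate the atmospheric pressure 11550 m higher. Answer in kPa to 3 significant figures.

Scale height: H = RT/g = 287.0 × 293 / 9.799 = 8581.6 m.
Barometric formula: P = P₀ exp(−z/H).
z/H = 11550/8581.6 = 1.3459; exp(−1.3459) = 0.26031.
P = 99.01 × 0.26031 = 25.773 kPa.

P ≈ 25.8 kPa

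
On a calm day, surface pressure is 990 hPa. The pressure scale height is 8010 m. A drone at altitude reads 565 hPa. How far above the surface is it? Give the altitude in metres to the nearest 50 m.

z ≈ 4500 m

Invert the barometric formula: z = H ln(P₀/P).
P₀/P = 990/565 = 1.7522; ln(1.7522) = 0.56087.
z = 8010.0 × 0.56087 = 4492.6 m.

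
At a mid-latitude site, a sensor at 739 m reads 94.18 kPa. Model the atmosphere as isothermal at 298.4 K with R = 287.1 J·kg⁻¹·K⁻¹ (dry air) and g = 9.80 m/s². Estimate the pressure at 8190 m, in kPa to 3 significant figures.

Scale height: H = RT/g = 287.1 × 298.4 / 9.80 = 8741.9 m.
Between two levels, P₂ = P₁ exp(−Δz/H) with Δz = z₂ − z₁.
Δz = 8190.0 − 739.00 = 7451.0 m; Δz/H = 7451.0/8741.9 = 0.85233.
P₂ = 94.18 × exp(−0.85233) = 94.18 × 0.42642 = 40.160 kPa.

P ≈ 40.2 kPa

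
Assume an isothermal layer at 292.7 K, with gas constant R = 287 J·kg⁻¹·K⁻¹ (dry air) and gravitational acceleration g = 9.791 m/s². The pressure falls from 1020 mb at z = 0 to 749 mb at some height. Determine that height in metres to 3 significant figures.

Scale height: H = RT/g = 287 × 292.7 / 9.791 = 8579.8 m.
Invert the barometric formula: z = H ln(P₀/P).
P₀/P = 1020/749 = 1.3618; ln(1.3618) = 0.30881.
z = 8579.8 × 0.30881 = 2649.5 m.

z ≈ 2650 m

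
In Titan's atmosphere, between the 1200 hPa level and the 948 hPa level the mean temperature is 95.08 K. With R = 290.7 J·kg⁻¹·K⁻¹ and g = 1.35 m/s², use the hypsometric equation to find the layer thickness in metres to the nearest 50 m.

Δz ≈ 4850 m

Hypsometric equation: Δz = (R T̄/g) ln(P₁/P₂).
R T̄/g = 290.7 × 95.08 / 1.35 = 20474 m.
ln(1200/948) = ln(1.2658) = 0.23570.
Δz = 20474 × 0.23570 = 4825.7 m.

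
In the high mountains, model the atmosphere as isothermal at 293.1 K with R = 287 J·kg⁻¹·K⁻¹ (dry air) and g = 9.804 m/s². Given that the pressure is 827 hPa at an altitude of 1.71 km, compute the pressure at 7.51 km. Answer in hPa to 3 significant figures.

Scale height: H = RT/g = 287 × 293.1 / 9.804 = 8580.1 m.
Between two levels, P₂ = P₁ exp(−Δz/H) with Δz = z₂ − z₁.
Δz = 7510.0 − 1710.0 = 5800.0 m; Δz/H = 5800.0/8580.1 = 0.67598.
P₂ = 827 × exp(−0.67598) = 827 × 0.50866 = 420.66 hPa.

P ≈ 421 hPa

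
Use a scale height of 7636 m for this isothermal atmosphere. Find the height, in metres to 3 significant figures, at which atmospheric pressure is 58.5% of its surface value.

z ≈ 4090 m

Set P/P₀ = exp(−z/H) = 0.585, so z = −H ln(0.585).
−ln(0.585) = 0.53614; z = 7636.0 × 0.53614 = 4094.0 m.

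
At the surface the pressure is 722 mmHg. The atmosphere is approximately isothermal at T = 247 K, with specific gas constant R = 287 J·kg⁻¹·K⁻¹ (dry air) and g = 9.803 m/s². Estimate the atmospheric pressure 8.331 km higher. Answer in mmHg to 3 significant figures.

P ≈ 228 mmHg

Scale height: H = RT/g = 287 × 247 / 9.803 = 7231.4 m.
Barometric formula: P = P₀ exp(−z/H).
z/H = 8331.0/7231.4 = 1.1521; exp(−1.1521) = 0.31597.
P = 722 × 0.31597 = 228.13 mmHg.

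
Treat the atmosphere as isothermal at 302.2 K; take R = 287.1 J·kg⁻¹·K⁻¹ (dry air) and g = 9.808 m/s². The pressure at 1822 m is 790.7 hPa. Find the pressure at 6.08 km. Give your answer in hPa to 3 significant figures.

P ≈ 489 hPa

Scale height: H = RT/g = 287.1 × 302.2 / 9.808 = 8846.0 m.
Between two levels, P₂ = P₁ exp(−Δz/H) with Δz = z₂ − z₁.
Δz = 6080.0 − 1822.0 = 4258.0 m; Δz/H = 4258.0/8846.0 = 0.48135.
P₂ = 790.7 × exp(−0.48135) = 790.7 × 0.61795 = 488.61 hPa.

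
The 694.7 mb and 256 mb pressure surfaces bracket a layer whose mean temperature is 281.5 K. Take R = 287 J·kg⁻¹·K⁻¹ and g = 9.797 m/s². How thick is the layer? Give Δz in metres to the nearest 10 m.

Hypsometric equation: Δz = (R T̄/g) ln(P₁/P₂).
R T̄/g = 287 × 281.5 / 9.797 = 8246.5 m.
ln(694.7/256) = ln(2.7137) = 0.99831.
Δz = 8246.5 × 0.99831 = 8232.6 m.

Δz ≈ 8230 m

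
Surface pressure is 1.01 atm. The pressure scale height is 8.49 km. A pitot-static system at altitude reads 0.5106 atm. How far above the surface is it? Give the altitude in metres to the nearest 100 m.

z ≈ 5800 m

Invert the barometric formula: z = H ln(P₀/P).
P₀/P = 1.01/0.5106 = 1.9781; ln(1.9781) = 0.68214.
z = 8490.0 × 0.68214 = 5791.4 m.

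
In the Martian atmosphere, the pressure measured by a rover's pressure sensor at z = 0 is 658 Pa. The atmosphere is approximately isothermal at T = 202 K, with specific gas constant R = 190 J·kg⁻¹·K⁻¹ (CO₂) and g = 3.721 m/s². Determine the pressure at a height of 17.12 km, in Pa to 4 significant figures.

Scale height: H = RT/g = 190 × 202 / 3.721 = 10314 m.
Barometric formula: P = P₀ exp(−z/H).
z/H = 17120/10314 = 1.6599; exp(−1.6599) = 0.19016.
P = 658 × 0.19016 = 125.13 Pa.

P ≈ 125.1 Pa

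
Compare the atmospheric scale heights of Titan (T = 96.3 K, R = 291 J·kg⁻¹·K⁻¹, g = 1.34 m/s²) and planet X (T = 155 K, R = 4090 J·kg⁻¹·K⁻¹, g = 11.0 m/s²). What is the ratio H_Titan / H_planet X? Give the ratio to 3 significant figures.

H_Titan/H_planet X ≈ 0.363

H = RT/g for each body.
H_Titan = 291 × 96.3 / 1.34 = 20913 m.
H_planet X = 4090 × 155 / 11.0 = 57632 m.
H_Titan/H_planet X = 20913/57632 = 0.36287.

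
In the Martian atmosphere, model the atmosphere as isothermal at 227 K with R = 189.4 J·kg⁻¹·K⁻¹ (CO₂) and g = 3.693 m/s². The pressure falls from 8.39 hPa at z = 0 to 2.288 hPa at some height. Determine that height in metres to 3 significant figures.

z ≈ 15100 m

Scale height: H = RT/g = 189.4 × 227 / 3.693 = 11642 m.
Invert the barometric formula: z = H ln(P₀/P).
P₀/P = 8.39/2.288 = 3.6670; ln(3.6670) = 1.2994.
z = 11642 × 1.2994 = 15128 m.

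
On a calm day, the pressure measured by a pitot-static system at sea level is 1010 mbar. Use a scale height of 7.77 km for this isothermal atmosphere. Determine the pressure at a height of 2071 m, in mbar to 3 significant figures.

P ≈ 774 mbar

Barometric formula: P = P₀ exp(−z/H).
z/H = 2071.0/7770.0 = 0.26654; exp(−0.26654) = 0.76603.
P = 1010 × 0.76603 = 773.69 mbar.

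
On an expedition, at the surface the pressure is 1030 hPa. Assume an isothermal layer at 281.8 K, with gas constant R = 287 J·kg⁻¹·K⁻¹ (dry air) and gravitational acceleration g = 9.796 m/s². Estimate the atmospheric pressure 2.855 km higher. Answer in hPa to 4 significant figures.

P ≈ 728.9 hPa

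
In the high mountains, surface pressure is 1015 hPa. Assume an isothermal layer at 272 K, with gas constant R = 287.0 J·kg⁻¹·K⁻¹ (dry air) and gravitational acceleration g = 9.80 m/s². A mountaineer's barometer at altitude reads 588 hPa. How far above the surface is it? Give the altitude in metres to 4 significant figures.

Scale height: H = RT/g = 287.0 × 272 / 9.80 = 7965.7 m.
Invert the barometric formula: z = H ln(P₀/P).
P₀/P = 1015/588 = 1.7262; ln(1.7262) = 0.54592.
z = 7965.7 × 0.54592 = 4348.6 m.

z ≈ 4349 m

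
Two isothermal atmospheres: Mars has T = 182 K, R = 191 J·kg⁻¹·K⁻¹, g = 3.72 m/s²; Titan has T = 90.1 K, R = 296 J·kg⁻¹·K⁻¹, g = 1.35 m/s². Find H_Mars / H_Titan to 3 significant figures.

H_Mars/H_Titan ≈ 0.473

H = RT/g for each body.
H_Mars = 191 × 182 / 3.72 = 9344.6 m.
H_Titan = 296 × 90.1 / 1.35 = 19755 m.
H_Mars/H_Titan = 9344.6/19755 = 0.47302.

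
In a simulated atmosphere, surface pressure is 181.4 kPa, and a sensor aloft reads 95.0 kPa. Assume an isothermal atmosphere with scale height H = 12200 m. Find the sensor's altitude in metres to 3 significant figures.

Invert the barometric formula: z = H ln(P₀/P).
P₀/P = 181.4/95.0 = 1.9095; ln(1.9095) = 0.64684.
z = 12200 × 0.64684 = 7891.4 m.

z ≈ 7890 m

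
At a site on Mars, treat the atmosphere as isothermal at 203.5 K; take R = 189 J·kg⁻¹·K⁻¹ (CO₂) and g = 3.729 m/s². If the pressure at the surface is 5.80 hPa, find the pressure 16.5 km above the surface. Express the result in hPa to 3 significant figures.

Scale height: H = RT/g = 189 × 203.5 / 3.729 = 10314 m.
Barometric formula: P = P₀ exp(−z/H).
z/H = 16500/10314 = 1.5998; exp(−1.5998) = 0.20194.
P = 5.80 × 0.20194 = 1.1713 hPa.

P ≈ 1.17 hPa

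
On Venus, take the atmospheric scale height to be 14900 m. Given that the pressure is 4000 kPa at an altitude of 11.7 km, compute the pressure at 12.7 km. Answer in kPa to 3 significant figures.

Between two levels, P₂ = P₁ exp(−Δz/H) with Δz = z₂ − z₁.
Δz = 12700 − 11700 = 1000.0 m; Δz/H = 1000.0/14900 = 0.067114.
P₂ = 4000 × exp(−0.067114) = 4000 × 0.93509 = 3740.4 kPa.

P ≈ 3740 kPa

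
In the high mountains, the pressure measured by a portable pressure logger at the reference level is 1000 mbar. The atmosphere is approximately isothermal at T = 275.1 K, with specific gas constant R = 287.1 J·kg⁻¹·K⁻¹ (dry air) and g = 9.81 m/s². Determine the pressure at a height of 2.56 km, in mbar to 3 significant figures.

P ≈ 728 mbar

Scale height: H = RT/g = 287.1 × 275.1 / 9.81 = 8051.1 m.
Barometric formula: P = P₀ exp(−z/H).
z/H = 2560.0/8051.1 = 0.31797; exp(−0.31797) = 0.72762.
P = 1000 × 0.72762 = 727.62 mbar.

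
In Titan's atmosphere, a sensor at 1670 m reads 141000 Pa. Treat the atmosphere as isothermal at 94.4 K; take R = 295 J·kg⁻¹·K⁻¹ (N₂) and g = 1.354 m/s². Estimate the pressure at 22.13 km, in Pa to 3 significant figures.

Scale height: H = RT/g = 295 × 94.4 / 1.354 = 20567 m.
Between two levels, P₂ = P₁ exp(−Δz/H) with Δz = z₂ − z₁.
Δz = 22130 − 1670.0 = 20460 m; Δz/H = 20460/20567 = 0.99480.
P₂ = 141000 × exp(−0.99480) = 141000 × 0.36980 = 52142 Pa.

P ≈ 52100 Pa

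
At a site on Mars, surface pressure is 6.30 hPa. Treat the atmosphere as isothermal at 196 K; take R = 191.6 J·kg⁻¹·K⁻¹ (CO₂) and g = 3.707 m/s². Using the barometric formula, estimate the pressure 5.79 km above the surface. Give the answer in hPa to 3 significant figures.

Scale height: H = RT/g = 191.6 × 196 / 3.707 = 10130 m.
Barometric formula: P = P₀ exp(−z/H).
z/H = 5790.0/10130 = 0.57157; exp(−0.57157) = 0.56464.
P = 6.30 × 0.56464 = 3.5572 hPa.

P ≈ 3.56 hPa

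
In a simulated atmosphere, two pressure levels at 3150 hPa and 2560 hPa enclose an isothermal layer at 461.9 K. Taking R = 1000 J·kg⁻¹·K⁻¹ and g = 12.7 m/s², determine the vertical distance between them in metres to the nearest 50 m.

Hypsometric equation: Δz = (R T̄/g) ln(P₁/P₂).
R T̄/g = 1000 × 461.9 / 12.7 = 36370 m.
ln(3150/2560) = ln(1.2305) = 0.20742.
Δz = 36370 × 0.20742 = 7543.9 m.

Δz ≈ 7550 m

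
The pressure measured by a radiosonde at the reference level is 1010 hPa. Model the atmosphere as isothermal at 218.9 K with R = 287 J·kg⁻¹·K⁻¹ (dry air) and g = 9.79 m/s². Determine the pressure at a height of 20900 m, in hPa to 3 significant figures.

P ≈ 38.9 hPa

Scale height: H = RT/g = 287 × 218.9 / 9.79 = 6417.2 m.
Barometric formula: P = P₀ exp(−z/H).
z/H = 20900/6417.2 = 3.2569; exp(−3.2569) = 0.038508.
P = 1010 × 0.038508 = 38.893 hPa.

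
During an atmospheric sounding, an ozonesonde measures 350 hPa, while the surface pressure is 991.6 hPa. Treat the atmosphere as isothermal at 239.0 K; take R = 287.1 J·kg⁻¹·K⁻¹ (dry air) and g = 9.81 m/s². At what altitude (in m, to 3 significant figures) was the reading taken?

z ≈ 7280 m

Scale height: H = RT/g = 287.1 × 239.0 / 9.81 = 6994.6 m.
Invert the barometric formula: z = H ln(P₀/P).
P₀/P = 991.6/350 = 2.8331; ln(2.8331) = 1.0414.
z = 6994.6 × 1.0414 = 7284.2 m.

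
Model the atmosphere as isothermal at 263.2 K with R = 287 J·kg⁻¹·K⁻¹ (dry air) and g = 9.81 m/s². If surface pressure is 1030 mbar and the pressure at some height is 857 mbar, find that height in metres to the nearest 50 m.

z ≈ 1400 m

Scale height: H = RT/g = 287 × 263.2 / 9.81 = 7700.1 m.
Invert the barometric formula: z = H ln(P₀/P).
P₀/P = 1030/857 = 1.2019; ln(1.2019) = 0.18390.
z = 7700.1 × 0.18390 = 1416.0 m.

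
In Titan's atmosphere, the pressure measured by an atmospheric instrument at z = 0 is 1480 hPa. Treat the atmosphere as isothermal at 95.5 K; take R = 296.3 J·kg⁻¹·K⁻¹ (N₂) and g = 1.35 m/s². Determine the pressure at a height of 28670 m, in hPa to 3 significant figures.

P ≈ 377 hPa

Scale height: H = RT/g = 296.3 × 95.5 / 1.35 = 20960 m.
Barometric formula: P = P₀ exp(−z/H).
z/H = 28670/20960 = 1.3678; exp(−1.3678) = 0.25467.
P = 1480 × 0.25467 = 376.91 hPa.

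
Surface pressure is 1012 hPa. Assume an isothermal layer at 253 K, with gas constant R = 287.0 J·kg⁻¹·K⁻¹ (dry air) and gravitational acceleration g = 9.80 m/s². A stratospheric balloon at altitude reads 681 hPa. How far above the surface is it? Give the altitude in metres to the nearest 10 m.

z ≈ 2930 m

Scale height: H = RT/g = 287.0 × 253 / 9.80 = 7409.3 m.
Invert the barometric formula: z = H ln(P₀/P).
P₀/P = 1012/681 = 1.4860; ln(1.4860) = 0.39609.
z = 7409.3 × 0.39609 = 2934.7 m.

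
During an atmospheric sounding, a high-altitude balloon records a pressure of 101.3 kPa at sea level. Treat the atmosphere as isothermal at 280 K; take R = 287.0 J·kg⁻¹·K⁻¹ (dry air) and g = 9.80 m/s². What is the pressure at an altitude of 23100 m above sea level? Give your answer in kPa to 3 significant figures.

P ≈ 6.06 kPa

Scale height: H = RT/g = 287.0 × 280 / 9.80 = 8200.0 m.
Barometric formula: P = P₀ exp(−z/H).
z/H = 23100/8200.0 = 2.8171; exp(−2.8171) = 0.059779.
P = 101.3 × 0.059779 = 6.0556 kPa.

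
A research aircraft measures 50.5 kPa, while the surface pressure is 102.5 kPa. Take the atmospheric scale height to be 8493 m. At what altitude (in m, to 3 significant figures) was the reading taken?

Invert the barometric formula: z = H ln(P₀/P).
P₀/P = 102.5/50.5 = 2.0297; ln(2.0297) = 0.70789.
z = 8493.0 × 0.70789 = 6012.1 m.

z ≈ 6010 m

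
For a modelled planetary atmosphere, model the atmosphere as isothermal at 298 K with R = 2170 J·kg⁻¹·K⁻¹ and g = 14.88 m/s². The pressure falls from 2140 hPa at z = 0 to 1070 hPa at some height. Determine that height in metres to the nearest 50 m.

z ≈ 30100 m

Scale height: H = RT/g = 2170 × 298 / 14.88 = 43458 m.
Invert the barometric formula: z = H ln(P₀/P).
P₀/P = 2140/1070 = 2.0000; ln(2.0000) = 0.69315.
z = 43458 × 0.69315 = 30123 m.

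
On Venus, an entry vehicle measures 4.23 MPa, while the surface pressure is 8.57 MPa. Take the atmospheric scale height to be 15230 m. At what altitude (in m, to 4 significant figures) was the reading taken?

z ≈ 10750 m

Invert the barometric formula: z = H ln(P₀/P).
P₀/P = 8.57/4.23 = 2.0260; ln(2.0260) = 0.70606.
z = 15230 × 0.70606 = 10753 m.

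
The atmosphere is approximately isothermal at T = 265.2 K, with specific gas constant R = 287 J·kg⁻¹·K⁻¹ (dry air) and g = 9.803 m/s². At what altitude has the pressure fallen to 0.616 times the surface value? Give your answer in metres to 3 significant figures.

z ≈ 3760 m

Scale height: H = RT/g = 287 × 265.2 / 9.803 = 7764.2 m.
Set P/P₀ = exp(−z/H) = 0.616, so z = −H ln(0.616).
−ln(0.616) = 0.48451; z = 7764.2 × 0.48451 = 3761.8 m.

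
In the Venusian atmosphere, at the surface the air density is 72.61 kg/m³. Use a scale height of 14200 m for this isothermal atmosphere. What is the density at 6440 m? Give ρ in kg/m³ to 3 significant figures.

In an isothermal atmosphere, density decays like pressure: ρ = ρ₀ exp(−z/H).
z/H = 6440.0/14200 = 0.45352; exp(−0.45352) = 0.63539.
ρ = 72.61 × 0.63539 = 46.136 kg/m³.

ρ ≈ 46.1 kg/m³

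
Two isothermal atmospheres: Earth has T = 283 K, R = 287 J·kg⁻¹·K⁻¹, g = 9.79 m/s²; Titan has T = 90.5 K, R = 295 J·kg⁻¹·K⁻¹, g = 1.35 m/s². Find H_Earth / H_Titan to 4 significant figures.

H = RT/g for each body.
H_Earth = 287 × 283 / 9.79 = 8296.3 m.
H_Titan = 295 × 90.5 / 1.35 = 19776 m.
H_Earth/H_Titan = 8296.3/19776 = 0.41951.

H_Earth/H_Titan ≈ 0.4195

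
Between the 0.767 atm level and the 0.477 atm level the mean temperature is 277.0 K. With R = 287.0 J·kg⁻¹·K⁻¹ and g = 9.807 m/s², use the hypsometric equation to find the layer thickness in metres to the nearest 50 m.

Δz ≈ 3850 m

Hypsometric equation: Δz = (R T̄/g) ln(P₁/P₂).
R T̄/g = 287.0 × 277.0 / 9.807 = 8106.4 m.
ln(0.767/0.477) = ln(1.6080) = 0.47499.
Δz = 8106.4 × 0.47499 = 3850.5 m.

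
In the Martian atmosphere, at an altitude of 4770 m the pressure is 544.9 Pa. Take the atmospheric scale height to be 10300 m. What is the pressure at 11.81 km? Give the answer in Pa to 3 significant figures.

P ≈ 275 Pa

Between two levels, P₂ = P₁ exp(−Δz/H) with Δz = z₂ − z₁.
Δz = 11810 − 4770.0 = 7040.0 m; Δz/H = 7040.0/10300 = 0.68350.
P₂ = 544.9 × exp(−0.68350) = 544.9 × 0.50485 = 275.09 Pa.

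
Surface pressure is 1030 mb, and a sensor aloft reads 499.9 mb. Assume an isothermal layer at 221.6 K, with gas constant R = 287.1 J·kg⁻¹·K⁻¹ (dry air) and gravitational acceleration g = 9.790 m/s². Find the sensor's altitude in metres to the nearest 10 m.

Scale height: H = RT/g = 287.1 × 221.6 / 9.790 = 6498.6 m.
Invert the barometric formula: z = H ln(P₀/P).
P₀/P = 1030/499.9 = 2.0604; ln(2.0604) = 0.72290.
z = 6498.6 × 0.72290 = 4697.8 m.

z ≈ 4700 m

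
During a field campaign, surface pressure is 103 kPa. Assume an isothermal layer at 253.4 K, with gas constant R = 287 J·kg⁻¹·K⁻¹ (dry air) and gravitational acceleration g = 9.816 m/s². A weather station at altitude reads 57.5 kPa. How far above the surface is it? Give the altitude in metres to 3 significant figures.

Scale height: H = RT/g = 287 × 253.4 / 9.816 = 7408.9 m.
Invert the barometric formula: z = H ln(P₀/P).
P₀/P = 103/57.5 = 1.7913; ln(1.7913) = 0.58294.
z = 7408.9 × 0.58294 = 4318.9 m.

z ≈ 4320 m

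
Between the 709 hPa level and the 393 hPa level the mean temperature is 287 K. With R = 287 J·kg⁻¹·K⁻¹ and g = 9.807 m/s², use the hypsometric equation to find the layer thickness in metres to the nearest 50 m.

Δz ≈ 4950 m

Hypsometric equation: Δz = (R T̄/g) ln(P₁/P₂).
R T̄/g = 287 × 287 / 9.807 = 8399.0 m.
ln(709/393) = ln(1.8041) = 0.59006.
Δz = 8399.0 × 0.59006 = 4955.9 m.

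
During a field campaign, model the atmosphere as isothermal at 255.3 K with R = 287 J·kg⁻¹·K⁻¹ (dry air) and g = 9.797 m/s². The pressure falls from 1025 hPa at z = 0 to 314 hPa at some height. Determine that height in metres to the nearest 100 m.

Scale height: H = RT/g = 287 × 255.3 / 9.797 = 7478.9 m.
Invert the barometric formula: z = H ln(P₀/P).
P₀/P = 1025/314 = 3.2643; ln(3.2643) = 1.1830.
z = 7478.9 × 1.1830 = 8847.5 m.

z ≈ 8800 m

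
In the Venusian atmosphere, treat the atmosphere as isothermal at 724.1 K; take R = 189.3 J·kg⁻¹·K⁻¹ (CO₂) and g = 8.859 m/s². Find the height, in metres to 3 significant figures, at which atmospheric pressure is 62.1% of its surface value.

z ≈ 7370 m

Scale height: H = RT/g = 189.3 × 724.1 / 8.859 = 15473 m.
Set P/P₀ = exp(−z/H) = 0.621, so z = −H ln(0.621).
−ln(0.621) = 0.47642; z = 15473 × 0.47642 = 7371.6 m.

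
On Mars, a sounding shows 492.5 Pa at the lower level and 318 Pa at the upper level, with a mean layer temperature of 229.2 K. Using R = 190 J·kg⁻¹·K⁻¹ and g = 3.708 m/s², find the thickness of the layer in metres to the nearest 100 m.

Hypsometric equation: Δz = (R T̄/g) ln(P₁/P₂).
R T̄/g = 190 × 229.2 / 3.708 = 11744 m.
ln(492.5/318) = ln(1.5487) = 0.43742.
Δz = 11744 × 0.43742 = 5137.1 m.

Δz ≈ 5100 m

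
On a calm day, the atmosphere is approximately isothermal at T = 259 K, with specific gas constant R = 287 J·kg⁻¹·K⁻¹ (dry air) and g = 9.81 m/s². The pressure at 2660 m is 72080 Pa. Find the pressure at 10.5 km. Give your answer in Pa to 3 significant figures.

P ≈ 25600 Pa

Scale height: H = RT/g = 287 × 259 / 9.81 = 7577.3 m.
Between two levels, P₂ = P₁ exp(−Δz/H) with Δz = z₂ − z₁.
Δz = 10500 − 2660.0 = 7840.0 m; Δz/H = 7840.0/7577.3 = 1.0347.
P₂ = 72080 × exp(−1.0347) = 72080 × 0.35533 = 25612 Pa.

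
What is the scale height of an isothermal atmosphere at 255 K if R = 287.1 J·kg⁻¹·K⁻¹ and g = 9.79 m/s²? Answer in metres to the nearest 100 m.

H ≈ 7500 m

The scale height of an isothermal atmosphere is H = RT/g.
H = 287.1 × 255 / 9.79 = 73210/9.79 = 7478.0 m.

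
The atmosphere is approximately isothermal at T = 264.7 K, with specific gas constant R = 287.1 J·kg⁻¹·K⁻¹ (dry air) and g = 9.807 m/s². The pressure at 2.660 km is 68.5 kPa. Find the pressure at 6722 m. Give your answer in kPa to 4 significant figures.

Scale height: H = RT/g = 287.1 × 264.7 / 9.807 = 7749.1 m.
Between two levels, P₂ = P₁ exp(−Δz/H) with Δz = z₂ − z₁.
Δz = 6722.0 − 2660.0 = 4062.0 m; Δz/H = 4062.0/7749.1 = 0.52419.
P₂ = 68.5 × exp(−0.52419) = 68.5 × 0.59203 = 40.554 kPa.

P ≈ 40.55 kPa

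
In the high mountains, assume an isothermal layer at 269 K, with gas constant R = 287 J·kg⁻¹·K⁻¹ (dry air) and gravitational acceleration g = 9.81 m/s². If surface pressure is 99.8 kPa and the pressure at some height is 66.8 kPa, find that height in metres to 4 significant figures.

z ≈ 3159 m

Scale height: H = RT/g = 287 × 269 / 9.81 = 7869.8 m.
Invert the barometric formula: z = H ln(P₀/P).
P₀/P = 99.8/66.8 = 1.4940; ln(1.4940) = 0.40146.
z = 7869.8 × 0.40146 = 3159.4 m.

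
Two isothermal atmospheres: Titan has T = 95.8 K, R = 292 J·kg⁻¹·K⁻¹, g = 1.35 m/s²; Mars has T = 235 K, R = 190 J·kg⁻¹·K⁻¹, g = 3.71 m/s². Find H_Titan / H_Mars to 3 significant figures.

H_Titan/H_Mars ≈ 1.72

H = RT/g for each body.
H_Titan = 292 × 95.8 / 1.35 = 20721 m.
H_Mars = 190 × 235 / 3.71 = 12035 m.
H_Titan/H_Mars = 20721/12035 = 1.7217.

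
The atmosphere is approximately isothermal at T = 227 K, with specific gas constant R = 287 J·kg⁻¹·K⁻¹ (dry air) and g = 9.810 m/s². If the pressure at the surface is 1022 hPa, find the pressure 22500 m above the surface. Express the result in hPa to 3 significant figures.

P ≈ 34.5 hPa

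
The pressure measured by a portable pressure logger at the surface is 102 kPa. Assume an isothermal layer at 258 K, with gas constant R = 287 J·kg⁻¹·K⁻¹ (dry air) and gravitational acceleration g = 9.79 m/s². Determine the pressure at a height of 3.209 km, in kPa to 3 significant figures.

Scale height: H = RT/g = 287 × 258 / 9.79 = 7563.4 m.
Barometric formula: P = P₀ exp(−z/H).
z/H = 3209.0/7563.4 = 0.42428; exp(−0.42428) = 0.65424.
P = 102 × 0.65424 = 66.732 kPa.

P ≈ 66.7 kPa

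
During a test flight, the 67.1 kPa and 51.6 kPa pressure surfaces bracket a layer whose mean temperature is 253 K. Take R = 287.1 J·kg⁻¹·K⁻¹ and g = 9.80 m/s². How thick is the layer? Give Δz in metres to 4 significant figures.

Hypsometric equation: Δz = (R T̄/g) ln(P₁/P₂).
R T̄/g = 287.1 × 253 / 9.80 = 7411.9 m.
ln(67.1/51.6) = ln(1.3004) = 0.26267.
Δz = 7411.9 × 0.26267 = 1946.9 m.

Δz ≈ 1947 m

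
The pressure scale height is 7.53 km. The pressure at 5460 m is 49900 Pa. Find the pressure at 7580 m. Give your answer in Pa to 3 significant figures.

P ≈ 37700 Pa

Between two levels, P₂ = P₁ exp(−Δz/H) with Δz = z₂ − z₁.
Δz = 7580.0 − 5460.0 = 2120.0 m; Δz/H = 2120.0/7530.0 = 0.28154.
P₂ = 49900 × exp(−0.28154) = 49900 × 0.75462 = 37656 Pa.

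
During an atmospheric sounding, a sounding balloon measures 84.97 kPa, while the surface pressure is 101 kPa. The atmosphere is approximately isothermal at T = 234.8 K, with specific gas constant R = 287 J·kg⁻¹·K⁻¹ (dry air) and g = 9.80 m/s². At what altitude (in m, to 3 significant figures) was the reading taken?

z ≈ 1190 m

Scale height: H = RT/g = 287 × 234.8 / 9.80 = 6876.3 m.
Invert the barometric formula: z = H ln(P₀/P).
P₀/P = 101/84.97 = 1.1887; ln(1.1887) = 0.17286.
z = 6876.3 × 0.17286 = 1188.6 m.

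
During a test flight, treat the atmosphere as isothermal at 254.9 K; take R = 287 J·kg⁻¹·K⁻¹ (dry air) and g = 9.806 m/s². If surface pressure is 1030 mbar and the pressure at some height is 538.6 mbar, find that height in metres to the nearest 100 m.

Scale height: H = RT/g = 287 × 254.9 / 9.806 = 7460.4 m.
Invert the barometric formula: z = H ln(P₀/P).
P₀/P = 1030/538.6 = 1.9124; ln(1.9124) = 0.64836.
z = 7460.4 × 0.64836 = 4837.0 m.

z ≈ 4800 m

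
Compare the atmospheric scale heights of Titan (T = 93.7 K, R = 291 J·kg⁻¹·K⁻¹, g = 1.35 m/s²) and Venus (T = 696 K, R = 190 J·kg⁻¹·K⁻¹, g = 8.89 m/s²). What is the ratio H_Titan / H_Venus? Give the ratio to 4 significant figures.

H = RT/g for each body.
H_Titan = 291 × 93.7 / 1.35 = 20198 m.
H_Venus = 190 × 696 / 8.89 = 14875 m.
H_Titan/H_Venus = 20198/14875 = 1.3578.

H_Titan/H_Venus ≈ 1.358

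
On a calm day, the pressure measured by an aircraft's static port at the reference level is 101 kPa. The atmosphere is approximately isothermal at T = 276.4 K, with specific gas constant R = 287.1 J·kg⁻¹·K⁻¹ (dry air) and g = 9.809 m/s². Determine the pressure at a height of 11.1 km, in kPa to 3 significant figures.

P ≈ 25.6 kPa

Scale height: H = RT/g = 287.1 × 276.4 / 9.809 = 8090.0 m.
Barometric formula: P = P₀ exp(−z/H).
z/H = 11100/8090.0 = 1.3721; exp(−1.3721) = 0.25357.
P = 101 × 0.25357 = 25.611 kPa.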